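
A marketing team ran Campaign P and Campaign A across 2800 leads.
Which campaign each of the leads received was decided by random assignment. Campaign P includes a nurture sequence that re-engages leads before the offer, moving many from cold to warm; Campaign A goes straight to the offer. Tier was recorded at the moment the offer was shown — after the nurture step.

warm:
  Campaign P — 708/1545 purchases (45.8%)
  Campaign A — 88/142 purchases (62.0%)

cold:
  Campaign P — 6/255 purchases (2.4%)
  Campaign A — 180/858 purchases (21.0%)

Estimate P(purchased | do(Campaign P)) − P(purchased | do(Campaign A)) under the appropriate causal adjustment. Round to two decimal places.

+0.13

Within every engagement tier level Campaign A has the higher rate, yet pooled Campaign P does — Simpson's reversal.
Engagement tier is recorded after the campaign and is itself shifted by it — it sits on the causal path from campaign to outcome. Conditioning on a mediator would strip out part of the effect we want; the pooled comparison gives the total causal effect.
The causal difference is the pooled difference: 0.397 − 0.268 = +0.129.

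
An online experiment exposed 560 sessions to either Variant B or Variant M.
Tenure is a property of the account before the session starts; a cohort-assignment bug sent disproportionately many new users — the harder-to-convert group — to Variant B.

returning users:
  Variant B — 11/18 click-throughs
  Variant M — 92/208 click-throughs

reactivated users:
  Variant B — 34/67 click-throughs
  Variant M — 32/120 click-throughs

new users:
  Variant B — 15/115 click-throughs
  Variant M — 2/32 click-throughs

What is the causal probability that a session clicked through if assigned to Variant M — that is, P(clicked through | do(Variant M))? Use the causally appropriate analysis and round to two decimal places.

Since user tenure is a pre-existing factor (not a product of the variant) and it affects the outcome on its own, it is a confounder. The stratified rates, not the pooled rate, identify the causal effect.
Standardising Variant M to the population user tenure mix: 0.404·92/208 + 0.334·32/120 + 0.263·2/32 = 0.284.

0.28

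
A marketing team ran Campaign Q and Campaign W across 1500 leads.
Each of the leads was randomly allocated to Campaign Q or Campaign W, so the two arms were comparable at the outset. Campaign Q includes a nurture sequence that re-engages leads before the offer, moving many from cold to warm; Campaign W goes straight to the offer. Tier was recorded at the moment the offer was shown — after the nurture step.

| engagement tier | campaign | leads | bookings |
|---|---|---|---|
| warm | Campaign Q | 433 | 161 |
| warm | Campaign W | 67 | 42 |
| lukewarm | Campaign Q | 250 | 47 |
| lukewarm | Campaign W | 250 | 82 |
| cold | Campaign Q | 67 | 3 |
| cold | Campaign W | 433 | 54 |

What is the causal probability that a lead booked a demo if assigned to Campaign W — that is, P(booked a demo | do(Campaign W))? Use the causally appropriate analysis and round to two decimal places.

The engagement tier-specific comparison favours Campaign W throughout, but the pooled figures favour Campaign Q. The question is whether to condition on engagement tier.
The distribution of engagement tier is itself part of what the campaign does — it is an intermediate outcome. Holding it fixed would remove that part of the effect; the total effect is the pooled difference.
So P(outcome | do(Campaign W)) is just the pooled rate for Campaign W: 178/750 = 0.237.

0.24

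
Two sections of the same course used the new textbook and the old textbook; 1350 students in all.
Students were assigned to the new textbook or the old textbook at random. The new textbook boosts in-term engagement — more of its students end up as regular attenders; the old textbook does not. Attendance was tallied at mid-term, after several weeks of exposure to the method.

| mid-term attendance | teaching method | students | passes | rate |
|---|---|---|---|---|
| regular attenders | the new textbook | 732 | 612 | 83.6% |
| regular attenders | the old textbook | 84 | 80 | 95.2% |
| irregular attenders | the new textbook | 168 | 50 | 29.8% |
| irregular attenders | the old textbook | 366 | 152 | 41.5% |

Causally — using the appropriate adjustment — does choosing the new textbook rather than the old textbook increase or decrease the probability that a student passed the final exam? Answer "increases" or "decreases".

Stratifying would compare teaching methods among students the teaching methods themselves sorted into mid-term attendance groups — a form of selection on an intermediate. The unconditioned pooled rates give the total causal effect.
Pooled: the new textbook 73.6% vs the old textbook 51.6%; the new textbook is higher overall.

increases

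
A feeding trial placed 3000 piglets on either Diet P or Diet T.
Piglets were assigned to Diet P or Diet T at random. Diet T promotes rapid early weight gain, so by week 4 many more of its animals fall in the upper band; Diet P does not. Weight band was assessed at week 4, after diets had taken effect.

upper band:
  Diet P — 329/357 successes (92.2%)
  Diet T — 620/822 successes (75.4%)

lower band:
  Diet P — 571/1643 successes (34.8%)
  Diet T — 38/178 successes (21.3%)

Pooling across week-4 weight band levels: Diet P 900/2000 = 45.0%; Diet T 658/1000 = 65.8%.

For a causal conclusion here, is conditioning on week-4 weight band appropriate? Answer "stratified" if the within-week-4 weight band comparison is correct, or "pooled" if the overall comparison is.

pooled

Within every week-4 weight band level Diet P has the higher rate, yet pooled Diet T does — Simpson's reversal.
Week-4 weight band lies on the pathway diet → week-4 weight band → outcome, so adjusting for it blocks the indirect effect. For the total causal effect of diet, use the unadjusted pooled rates.
Pooled: Diet P 45.0% vs Diet T 65.8%; Diet T is higher overall.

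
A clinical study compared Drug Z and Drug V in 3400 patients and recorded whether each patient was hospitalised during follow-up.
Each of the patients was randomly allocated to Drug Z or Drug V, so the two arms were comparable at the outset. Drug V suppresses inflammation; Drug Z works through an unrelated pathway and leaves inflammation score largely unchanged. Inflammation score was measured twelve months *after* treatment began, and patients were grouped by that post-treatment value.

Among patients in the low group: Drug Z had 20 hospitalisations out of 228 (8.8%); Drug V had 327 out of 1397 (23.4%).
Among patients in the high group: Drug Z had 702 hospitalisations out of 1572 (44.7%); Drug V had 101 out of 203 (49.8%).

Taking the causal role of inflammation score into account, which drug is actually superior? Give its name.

Drug V

Within every inflammation score level Drug Z has the lower rate, yet pooled Drug V does — Simpson's reversal.
Inflammation score here is a post-treatment variable shaped by the drug; conditioning on it would introduce bias rather than remove it. The overall comparison is the causal one.
Pooled: Drug Z 40.1% vs Drug V 26.8%; Drug V is lower overall.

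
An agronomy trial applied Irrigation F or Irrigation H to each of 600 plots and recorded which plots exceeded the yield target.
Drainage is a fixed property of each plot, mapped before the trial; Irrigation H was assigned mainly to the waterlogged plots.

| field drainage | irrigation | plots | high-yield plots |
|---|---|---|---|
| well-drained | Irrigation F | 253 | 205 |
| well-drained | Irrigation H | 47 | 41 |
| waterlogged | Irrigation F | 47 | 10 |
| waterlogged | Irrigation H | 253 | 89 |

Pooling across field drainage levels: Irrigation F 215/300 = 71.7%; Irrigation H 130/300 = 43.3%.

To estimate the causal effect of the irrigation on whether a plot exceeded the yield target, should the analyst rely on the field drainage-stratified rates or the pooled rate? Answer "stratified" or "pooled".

stratified

Field drainage differs across irrigations for reasons unrelated to any effect of the irrigation itself, and it separately predicts the outcome — a classic confounder. We must compare within field drainage levels.
Within each level — well-drained: 81.0% vs 87.2%; waterlogged: 21.3% vs 35.2% — Irrigation H is higher every time.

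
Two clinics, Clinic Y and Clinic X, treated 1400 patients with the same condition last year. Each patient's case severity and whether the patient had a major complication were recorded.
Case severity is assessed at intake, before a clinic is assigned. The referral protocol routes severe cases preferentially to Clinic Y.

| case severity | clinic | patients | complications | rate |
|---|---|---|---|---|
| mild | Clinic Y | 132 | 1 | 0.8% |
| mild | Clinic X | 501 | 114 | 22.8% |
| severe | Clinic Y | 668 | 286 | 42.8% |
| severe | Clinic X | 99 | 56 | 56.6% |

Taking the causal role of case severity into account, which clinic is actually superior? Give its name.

Since case severity is a pre-existing factor (not a product of the clinic) and it affects the outcome on its own, it is a confounder. The stratified rates, not the pooled rate, identify the causal effect.
Within each level — mild: 0.8% vs 22.8%; severe: 42.8% vs 56.6% — Clinic Y is lower every time.

Clinic Y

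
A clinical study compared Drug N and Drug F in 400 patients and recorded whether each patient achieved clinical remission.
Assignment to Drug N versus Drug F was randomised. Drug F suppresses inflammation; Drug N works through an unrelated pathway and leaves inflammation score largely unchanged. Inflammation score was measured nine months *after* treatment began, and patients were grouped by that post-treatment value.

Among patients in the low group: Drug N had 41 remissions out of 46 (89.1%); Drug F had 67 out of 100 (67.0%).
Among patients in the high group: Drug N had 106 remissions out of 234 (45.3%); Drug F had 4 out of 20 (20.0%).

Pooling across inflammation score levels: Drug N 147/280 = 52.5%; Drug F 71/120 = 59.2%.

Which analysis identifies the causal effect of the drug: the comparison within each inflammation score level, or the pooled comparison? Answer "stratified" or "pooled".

pooled

The stratified and pooled comparisons disagree (Drug N wins within each inflammation score; Drug F wins overall), so the answer turns on the causal role of inflammation score.
Stratifying would compare drugs among patients the drugs themselves sorted into inflammation score groups — a form of selection on an intermediate. The unconditioned pooled rates give the total causal effect.
Pooled: Drug N 52.5% vs Drug F 59.2%; Drug F is higher overall.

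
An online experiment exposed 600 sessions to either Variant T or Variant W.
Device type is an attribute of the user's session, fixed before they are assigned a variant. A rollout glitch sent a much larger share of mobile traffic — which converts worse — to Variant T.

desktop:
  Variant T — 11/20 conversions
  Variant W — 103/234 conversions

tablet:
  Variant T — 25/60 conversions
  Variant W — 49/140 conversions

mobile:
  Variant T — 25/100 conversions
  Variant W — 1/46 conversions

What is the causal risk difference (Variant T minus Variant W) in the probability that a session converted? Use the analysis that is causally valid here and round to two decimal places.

+0.12

Device type satisfies the back-door criterion: it is not a descendant of the variant, and it blocks the spurious path from variant to outcome. Adjusting for it (i.e., using the within-device type rates) gives the causal effect.
Adjusting over the population distribution of device type: 0.423·(0.550−0.440) + 0.333·(0.417−0.350) + 0.243·(0.250−0.022) = +0.124.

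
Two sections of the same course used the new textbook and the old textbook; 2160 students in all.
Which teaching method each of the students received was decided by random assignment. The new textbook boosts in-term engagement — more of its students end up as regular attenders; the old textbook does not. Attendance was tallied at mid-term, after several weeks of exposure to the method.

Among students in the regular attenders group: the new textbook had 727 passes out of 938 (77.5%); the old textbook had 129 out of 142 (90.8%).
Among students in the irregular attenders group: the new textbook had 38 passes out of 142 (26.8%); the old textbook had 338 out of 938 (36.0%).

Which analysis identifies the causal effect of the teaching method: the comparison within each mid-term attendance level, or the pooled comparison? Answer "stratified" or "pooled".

The stratified and pooled comparisons disagree (the old textbook wins within each mid-term attendance; the new textbook wins overall), so the answer turns on the causal role of mid-term attendance.
Mid-term attendance lies on the pathway teaching method → mid-term attendance → outcome, so adjusting for it blocks the indirect effect. For the total causal effect of teaching method, use the unadjusted pooled rates.
Pooled: the new textbook 70.8% vs the old textbook 43.2%; the new textbook is higher overall.

pooled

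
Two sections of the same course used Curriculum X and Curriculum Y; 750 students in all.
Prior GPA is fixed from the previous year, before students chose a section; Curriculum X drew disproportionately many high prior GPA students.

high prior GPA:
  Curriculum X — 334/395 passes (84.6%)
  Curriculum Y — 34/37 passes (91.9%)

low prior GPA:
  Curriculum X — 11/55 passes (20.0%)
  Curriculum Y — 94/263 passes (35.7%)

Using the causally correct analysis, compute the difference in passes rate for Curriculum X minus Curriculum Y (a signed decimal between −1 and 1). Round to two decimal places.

-0.11

The prior GPA band-specific comparison favours Curriculum Y throughout, but the pooled figures favour Curriculum X. The question is whether to condition on prior GPA band.
Nothing the teaching method does changes prior GPA band; the imbalance is an allocation artefact. With prior GPA band also predicting the outcome, the pooled figure is confounded, and the within-stratum comparison is the causal one.
Adjusting over the population distribution of prior GPA band: 0.576·(0.846−0.919) + 0.424·(0.200−0.357) = -0.109.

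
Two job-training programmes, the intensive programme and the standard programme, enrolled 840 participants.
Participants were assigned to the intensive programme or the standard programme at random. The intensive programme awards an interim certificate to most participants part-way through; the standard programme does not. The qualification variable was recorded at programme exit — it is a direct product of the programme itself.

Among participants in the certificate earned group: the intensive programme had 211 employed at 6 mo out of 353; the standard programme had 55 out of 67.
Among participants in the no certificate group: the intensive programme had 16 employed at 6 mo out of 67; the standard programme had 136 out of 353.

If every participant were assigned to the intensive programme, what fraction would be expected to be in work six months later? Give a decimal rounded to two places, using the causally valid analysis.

0.54

The qualification attained during the programme-specific comparison favours the standard programme throughout, but the pooled figures favour the intensive programme. The question is whether to condition on qualification attained during the programme.
Qualification attained during the programme here is a post-treatment variable shaped by the programme; conditioning on it would introduce bias rather than remove it. The overall comparison is the causal one.
So P(outcome | do(the intensive programme)) is just the pooled rate for the intensive programme: 227/420 = 0.540.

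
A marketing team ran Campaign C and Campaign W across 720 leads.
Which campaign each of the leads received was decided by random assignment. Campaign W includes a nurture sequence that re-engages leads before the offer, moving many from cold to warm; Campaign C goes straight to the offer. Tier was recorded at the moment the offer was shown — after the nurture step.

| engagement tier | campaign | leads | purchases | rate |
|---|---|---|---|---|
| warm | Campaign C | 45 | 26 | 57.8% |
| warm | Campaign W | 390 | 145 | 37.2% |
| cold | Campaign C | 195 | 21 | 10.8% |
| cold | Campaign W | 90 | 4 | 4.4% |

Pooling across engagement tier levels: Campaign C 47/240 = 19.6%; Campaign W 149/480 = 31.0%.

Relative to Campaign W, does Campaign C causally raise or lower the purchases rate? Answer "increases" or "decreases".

decreases

Engagement tier here is a post-treatment variable shaped by the campaign; conditioning on it would introduce bias rather than remove it. The overall comparison is the causal one.
Pooled: Campaign C 19.6% vs Campaign W 31.0%; Campaign W is higher overall.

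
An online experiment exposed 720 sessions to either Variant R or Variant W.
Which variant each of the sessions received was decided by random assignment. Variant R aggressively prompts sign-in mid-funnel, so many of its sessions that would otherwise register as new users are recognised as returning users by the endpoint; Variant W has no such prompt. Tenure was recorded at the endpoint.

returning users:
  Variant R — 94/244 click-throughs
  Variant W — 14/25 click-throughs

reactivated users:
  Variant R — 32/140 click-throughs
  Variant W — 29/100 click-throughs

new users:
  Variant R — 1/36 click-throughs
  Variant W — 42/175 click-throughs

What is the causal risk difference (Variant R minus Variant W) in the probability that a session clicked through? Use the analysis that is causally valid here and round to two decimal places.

Variant W is higher inside every user tenure stratum but Variant R is higher in aggregate. Whether to stratify depends on how user tenure relates to the variant.
User tenure is downstream of the variant. One should not condition on a consequence of treatment, so the overall rates are the right comparison.
The causal difference is the pooled difference: 0.302 − 0.283 = +0.019.

+0.02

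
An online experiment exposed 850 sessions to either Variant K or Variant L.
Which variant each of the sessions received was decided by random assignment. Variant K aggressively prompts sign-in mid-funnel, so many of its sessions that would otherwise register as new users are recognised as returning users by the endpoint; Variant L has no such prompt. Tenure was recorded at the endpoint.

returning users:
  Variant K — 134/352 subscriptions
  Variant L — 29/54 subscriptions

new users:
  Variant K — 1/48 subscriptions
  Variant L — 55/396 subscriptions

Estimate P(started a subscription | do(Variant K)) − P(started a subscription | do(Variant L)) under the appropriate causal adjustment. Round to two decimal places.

User tenure lies on the pathway variant → user tenure → outcome, so adjusting for it blocks the indirect effect. For the total causal effect of variant, use the unadjusted pooled rates.
The causal difference is the pooled difference: 0.338 − 0.187 = +0.151.

+0.15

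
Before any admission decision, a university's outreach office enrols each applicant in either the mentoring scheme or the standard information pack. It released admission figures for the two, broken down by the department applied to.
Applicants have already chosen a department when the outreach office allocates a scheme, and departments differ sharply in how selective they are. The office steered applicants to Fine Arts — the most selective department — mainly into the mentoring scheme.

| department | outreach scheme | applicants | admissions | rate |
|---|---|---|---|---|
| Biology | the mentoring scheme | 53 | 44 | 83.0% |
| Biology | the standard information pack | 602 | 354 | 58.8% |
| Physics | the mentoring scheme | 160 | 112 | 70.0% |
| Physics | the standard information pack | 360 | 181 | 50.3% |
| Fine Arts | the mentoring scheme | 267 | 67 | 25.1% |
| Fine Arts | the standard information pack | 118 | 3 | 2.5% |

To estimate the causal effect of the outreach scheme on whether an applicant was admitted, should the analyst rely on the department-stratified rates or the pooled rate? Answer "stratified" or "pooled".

the mentoring scheme is higher inside every department stratum but the standard information pack is higher in aggregate. Whether to stratify depends on how department relates to the outreach scheme.
Since department is a pre-existing factor (not a product of the outreach scheme) and it affects the outcome on its own, it is a confounder. The stratified rates, not the pooled rate, identify the causal effect.
Within each level — Biology: 83.0% vs 58.8%; Physics: 70.0% vs 50.3%; Fine Arts: 25.1% vs 2.5% — the mentoring scheme is higher every time.

stratified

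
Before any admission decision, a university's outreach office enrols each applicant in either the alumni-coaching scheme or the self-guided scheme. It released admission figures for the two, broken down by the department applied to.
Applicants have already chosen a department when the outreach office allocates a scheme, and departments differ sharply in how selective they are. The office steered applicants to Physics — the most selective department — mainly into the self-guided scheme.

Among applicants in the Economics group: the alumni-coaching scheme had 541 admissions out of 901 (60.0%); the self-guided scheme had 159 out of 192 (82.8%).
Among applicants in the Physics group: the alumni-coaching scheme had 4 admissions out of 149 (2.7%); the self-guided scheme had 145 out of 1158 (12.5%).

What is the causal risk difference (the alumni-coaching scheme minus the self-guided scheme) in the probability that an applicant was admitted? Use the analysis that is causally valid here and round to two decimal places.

Department satisfies the back-door criterion: it is not a descendant of the outreach scheme, and it blocks the spurious path from outreach scheme to outcome. Adjusting for it (i.e., using the within-department rates) gives the causal effect.
Adjusting over the population distribution of department: 0.455·(0.600−0.828) + 0.545·(0.027−0.125) = -0.157.

-0.16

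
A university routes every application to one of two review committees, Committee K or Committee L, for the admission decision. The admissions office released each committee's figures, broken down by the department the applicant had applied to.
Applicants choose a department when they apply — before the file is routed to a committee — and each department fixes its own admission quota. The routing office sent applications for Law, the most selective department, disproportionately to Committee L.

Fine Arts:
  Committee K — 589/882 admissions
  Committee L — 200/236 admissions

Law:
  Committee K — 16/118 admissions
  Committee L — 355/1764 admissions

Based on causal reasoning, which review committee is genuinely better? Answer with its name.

Committee L

The department-specific comparison favours Committee L throughout, but the pooled figures favour Committee K. The question is whether to condition on department.
Here department is a common cause — it drives both which review committee a case falls under and the outcome. The crude comparison mixes populations; the stratum-specific rates are the causally relevant ones.
Within each level — Fine Arts: 66.8% vs 84.7%; Law: 13.6% vs 20.1% — Committee L is higher every time.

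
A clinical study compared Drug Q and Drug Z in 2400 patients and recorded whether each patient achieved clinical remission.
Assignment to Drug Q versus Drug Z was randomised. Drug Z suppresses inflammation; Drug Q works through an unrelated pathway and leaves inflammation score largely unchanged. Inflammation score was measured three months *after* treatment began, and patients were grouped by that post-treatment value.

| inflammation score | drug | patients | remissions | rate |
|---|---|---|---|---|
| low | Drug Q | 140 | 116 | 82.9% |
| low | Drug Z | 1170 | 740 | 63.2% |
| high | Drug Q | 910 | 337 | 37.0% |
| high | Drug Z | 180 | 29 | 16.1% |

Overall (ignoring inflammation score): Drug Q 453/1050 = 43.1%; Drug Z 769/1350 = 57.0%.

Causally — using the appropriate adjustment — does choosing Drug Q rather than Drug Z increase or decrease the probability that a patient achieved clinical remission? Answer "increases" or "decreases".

The stratified and pooled comparisons disagree (Drug Q wins within each inflammation score; Drug Z wins overall), so the answer turns on the causal role of inflammation score.
Inflammation score here is a post-treatment variable shaped by the drug; conditioning on it would introduce bias rather than remove it. The overall comparison is the causal one.
Pooled: Drug Q 43.1% vs Drug Z 57.0%; Drug Z is higher overall.

decreases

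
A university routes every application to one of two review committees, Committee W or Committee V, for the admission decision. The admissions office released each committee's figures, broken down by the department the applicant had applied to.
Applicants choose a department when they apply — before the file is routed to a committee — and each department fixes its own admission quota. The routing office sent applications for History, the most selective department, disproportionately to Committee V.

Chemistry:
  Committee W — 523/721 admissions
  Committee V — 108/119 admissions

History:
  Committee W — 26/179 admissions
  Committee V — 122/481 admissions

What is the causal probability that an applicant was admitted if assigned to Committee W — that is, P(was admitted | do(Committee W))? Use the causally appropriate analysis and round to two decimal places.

Here department is a common cause — it drives both which review committee a case falls under and the outcome. The crude comparison mixes populations; the stratum-specific rates are the causally relevant ones.
Standardising Committee W to the population department mix: 0.560·523/721 + 0.440·26/179 = 0.470.

0.47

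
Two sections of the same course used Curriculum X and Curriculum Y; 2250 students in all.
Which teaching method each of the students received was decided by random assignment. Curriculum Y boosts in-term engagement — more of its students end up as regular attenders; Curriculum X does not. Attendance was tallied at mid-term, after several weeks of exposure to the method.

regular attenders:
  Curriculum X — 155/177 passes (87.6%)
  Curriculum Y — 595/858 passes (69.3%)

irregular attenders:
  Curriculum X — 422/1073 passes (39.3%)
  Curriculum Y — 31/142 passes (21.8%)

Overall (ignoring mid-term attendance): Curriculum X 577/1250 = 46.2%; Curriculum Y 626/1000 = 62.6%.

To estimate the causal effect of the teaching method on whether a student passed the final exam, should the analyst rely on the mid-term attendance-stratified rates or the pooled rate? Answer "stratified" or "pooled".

pooled

Curriculum X is higher inside every mid-term attendance stratum but Curriculum Y is higher in aggregate. Whether to stratify depends on how mid-term attendance relates to the teaching method.
Because the teaching method influences mid-term attendance, mid-term attendance is a post-treatment mediator, not a confounder. Stratifying on it would bias the estimate; the causal effect is the crude pooled difference.
Pooled: Curriculum X 46.2% vs Curriculum Y 62.6%; Curriculum Y is higher overall.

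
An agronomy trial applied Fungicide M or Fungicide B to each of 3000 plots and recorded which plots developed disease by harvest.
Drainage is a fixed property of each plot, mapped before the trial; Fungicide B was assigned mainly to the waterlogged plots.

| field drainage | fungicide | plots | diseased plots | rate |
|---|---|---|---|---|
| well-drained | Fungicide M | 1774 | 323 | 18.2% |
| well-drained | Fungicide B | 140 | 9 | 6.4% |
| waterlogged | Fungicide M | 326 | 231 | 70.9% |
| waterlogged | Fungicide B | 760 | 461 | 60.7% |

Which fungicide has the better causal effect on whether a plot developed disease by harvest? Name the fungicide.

Field drainage differs across fungicides for reasons unrelated to any effect of the fungicide itself, and it separately predicts the outcome — a classic confounder. We must compare within field drainage levels.
Within each level — well-drained: 18.2% vs 6.4%; waterlogged: 70.9% vs 60.7% — Fungicide B is lower every time.

Fungicide B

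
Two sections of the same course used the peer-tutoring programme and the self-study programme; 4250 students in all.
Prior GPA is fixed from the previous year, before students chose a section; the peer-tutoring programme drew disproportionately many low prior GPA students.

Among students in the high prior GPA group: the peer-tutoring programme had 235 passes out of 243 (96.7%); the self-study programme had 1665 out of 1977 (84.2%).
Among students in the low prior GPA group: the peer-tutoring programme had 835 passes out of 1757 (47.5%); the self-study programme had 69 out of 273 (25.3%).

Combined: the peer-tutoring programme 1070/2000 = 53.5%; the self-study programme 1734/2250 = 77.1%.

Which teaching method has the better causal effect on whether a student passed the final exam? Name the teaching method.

Prior GPA band satisfies the back-door criterion: it is not a descendant of the teaching method, and it blocks the spurious path from teaching method to outcome. Adjusting for it (i.e., using the within-prior GPA band rates) gives the causal effect.
Within each level — high prior GPA: 96.7% vs 84.2%; low prior GPA: 47.5% vs 25.3% — the peer-tutoring programme is higher every time.

the peer-tutoring programme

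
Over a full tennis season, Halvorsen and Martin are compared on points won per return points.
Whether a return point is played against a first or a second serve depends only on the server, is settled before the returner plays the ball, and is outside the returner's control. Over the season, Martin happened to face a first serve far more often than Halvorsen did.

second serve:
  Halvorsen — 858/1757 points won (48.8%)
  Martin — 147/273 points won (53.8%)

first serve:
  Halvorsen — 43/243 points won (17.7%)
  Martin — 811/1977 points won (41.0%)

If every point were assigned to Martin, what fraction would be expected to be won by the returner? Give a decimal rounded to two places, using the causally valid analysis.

0.47

The serve type-specific comparison favours Martin throughout, but the pooled figures favour Halvorsen. The question is whether to condition on serve type.
Serve type differs across players for reasons unrelated to any effect of the player itself, and it separately predicts the outcome — a classic confounder. We must compare within serve type levels.
Standardising Martin to the population serve type mix: 0.478·147/273 + 0.522·811/1977 = 0.471.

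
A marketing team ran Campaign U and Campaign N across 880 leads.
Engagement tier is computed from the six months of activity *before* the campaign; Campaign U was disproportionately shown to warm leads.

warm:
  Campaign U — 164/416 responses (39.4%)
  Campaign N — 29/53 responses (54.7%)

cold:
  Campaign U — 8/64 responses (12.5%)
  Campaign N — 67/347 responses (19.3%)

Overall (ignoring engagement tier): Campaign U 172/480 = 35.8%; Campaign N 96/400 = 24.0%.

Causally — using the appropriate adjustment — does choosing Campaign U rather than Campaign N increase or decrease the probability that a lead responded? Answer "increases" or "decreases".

decreases

Here engagement tier is a common cause — it drives both which campaign a case falls under and the outcome. The crude comparison mixes populations; the stratum-specific rates are the causally relevant ones.
Within each level — warm: 39.4% vs 54.7%; cold: 12.5% vs 19.3% — Campaign N is higher every time.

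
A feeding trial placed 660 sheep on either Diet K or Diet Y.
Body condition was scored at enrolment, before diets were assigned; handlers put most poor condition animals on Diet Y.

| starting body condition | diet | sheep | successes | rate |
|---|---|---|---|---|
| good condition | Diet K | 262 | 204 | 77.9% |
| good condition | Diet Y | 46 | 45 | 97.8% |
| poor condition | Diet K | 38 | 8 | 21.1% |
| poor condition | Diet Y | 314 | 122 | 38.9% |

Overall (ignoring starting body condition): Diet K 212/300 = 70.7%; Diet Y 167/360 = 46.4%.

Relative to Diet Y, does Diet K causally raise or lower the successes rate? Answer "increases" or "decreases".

The stratified and pooled comparisons disagree (Diet Y wins within each starting body condition; Diet K wins overall), so the answer turns on the causal role of starting body condition.
Here starting body condition is a common cause — it drives both which diet a case falls under and the outcome. The crude comparison mixes populations; the stratum-specific rates are the causally relevant ones.
Within each level — good condition: 77.9% vs 97.8%; poor condition: 21.1% vs 38.9% — Diet Y is higher every time.

decreases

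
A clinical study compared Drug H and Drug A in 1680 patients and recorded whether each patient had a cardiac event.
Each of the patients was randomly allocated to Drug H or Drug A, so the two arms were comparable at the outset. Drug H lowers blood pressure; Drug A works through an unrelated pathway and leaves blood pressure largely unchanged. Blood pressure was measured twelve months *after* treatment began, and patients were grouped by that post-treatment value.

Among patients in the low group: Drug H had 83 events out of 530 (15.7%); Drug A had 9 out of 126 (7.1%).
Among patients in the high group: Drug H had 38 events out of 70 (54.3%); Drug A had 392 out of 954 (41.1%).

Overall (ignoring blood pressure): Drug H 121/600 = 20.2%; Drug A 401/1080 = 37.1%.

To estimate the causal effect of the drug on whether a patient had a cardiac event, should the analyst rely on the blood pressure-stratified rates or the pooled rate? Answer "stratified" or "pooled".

Blood pressure is recorded after the drug and is itself shifted by it — it sits on the causal path from drug to outcome. Conditioning on a mediator would strip out part of the effect we want; the pooled comparison gives the total causal effect.
Pooled: Drug H 20.2% vs Drug A 37.1%; Drug H is lower overall.

pooled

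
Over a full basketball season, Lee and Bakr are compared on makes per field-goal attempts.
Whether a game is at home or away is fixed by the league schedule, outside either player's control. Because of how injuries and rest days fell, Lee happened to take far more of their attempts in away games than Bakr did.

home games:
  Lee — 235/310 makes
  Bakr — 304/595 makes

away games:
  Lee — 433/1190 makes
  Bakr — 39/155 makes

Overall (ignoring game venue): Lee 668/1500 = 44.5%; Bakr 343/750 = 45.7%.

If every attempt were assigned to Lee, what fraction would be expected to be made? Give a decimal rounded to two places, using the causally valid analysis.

0.52

Nothing the player does changes game venue; the imbalance is an allocation artefact. With game venue also predicting the outcome, the pooled figure is confounded, and the within-stratum comparison is the causal one.
Standardising Lee to the population game venue mix: 0.402·235/310 + 0.598·433/1190 = 0.522.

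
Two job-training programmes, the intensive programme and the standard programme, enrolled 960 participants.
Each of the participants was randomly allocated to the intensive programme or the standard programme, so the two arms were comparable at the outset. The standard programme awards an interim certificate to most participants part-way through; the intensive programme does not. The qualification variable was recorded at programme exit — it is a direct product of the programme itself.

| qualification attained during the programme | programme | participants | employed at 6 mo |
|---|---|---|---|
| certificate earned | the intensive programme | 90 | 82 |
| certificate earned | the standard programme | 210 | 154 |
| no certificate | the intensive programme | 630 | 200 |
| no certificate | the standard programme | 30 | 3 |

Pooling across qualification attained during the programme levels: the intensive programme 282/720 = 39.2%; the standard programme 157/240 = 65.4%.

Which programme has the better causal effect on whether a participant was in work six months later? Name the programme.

the standard programme

Stratifying would compare programmes among participants the programmes themselves sorted into qualification attained during the programme groups — a form of selection on an intermediate. The unconditioned pooled rates give the total causal effect.
Pooled: the intensive programme 39.2% vs the standard programme 65.4%; the standard programme is higher overall.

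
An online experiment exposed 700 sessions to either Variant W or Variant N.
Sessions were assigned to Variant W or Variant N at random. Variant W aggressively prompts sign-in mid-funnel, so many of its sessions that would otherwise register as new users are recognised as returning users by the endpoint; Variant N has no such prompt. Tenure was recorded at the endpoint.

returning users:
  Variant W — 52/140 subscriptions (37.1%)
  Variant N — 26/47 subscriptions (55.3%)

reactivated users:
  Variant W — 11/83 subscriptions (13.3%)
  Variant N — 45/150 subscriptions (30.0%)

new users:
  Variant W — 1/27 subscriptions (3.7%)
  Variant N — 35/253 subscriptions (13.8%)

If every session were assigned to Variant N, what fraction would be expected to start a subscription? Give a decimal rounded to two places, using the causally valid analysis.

User tenure here is a post-treatment variable shaped by the variant; conditioning on it would introduce bias rather than remove it. The overall comparison is the causal one.
So P(outcome | do(Variant N)) is just the pooled rate for Variant N: 106/450 = 0.236.

0.24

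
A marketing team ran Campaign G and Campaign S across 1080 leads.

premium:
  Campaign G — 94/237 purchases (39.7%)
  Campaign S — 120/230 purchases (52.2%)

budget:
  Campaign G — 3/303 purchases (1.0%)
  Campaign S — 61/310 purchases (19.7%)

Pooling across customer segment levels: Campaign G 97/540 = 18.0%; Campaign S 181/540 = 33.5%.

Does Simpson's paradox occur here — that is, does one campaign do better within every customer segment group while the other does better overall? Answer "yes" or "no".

Within each customer segment level (premium 39.7% vs 52.2%; budget 1.0% vs 19.7%), Campaign S has the higher rate every time. Pooled: 18.0% vs 33.5% — Campaign S has the higher rate overall. They agree.

no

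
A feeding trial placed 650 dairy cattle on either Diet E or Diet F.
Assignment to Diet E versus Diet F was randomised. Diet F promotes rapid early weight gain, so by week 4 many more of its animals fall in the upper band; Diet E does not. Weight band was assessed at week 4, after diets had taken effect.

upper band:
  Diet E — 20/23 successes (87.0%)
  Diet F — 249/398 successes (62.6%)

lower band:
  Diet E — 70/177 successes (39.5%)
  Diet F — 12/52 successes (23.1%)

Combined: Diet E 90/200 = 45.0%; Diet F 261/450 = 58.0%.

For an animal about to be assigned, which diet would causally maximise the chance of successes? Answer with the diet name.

Diet F

The week-4 weight band-specific comparison favours Diet E throughout, but the pooled figures favour Diet F. The question is whether to condition on week-4 weight band.
Week-4 weight band is downstream of the diet. One should not condition on a consequence of treatment, so the overall rates are the right comparison.
Pooled: Diet E 45.0% vs Diet F 58.0%; Diet F is higher overall.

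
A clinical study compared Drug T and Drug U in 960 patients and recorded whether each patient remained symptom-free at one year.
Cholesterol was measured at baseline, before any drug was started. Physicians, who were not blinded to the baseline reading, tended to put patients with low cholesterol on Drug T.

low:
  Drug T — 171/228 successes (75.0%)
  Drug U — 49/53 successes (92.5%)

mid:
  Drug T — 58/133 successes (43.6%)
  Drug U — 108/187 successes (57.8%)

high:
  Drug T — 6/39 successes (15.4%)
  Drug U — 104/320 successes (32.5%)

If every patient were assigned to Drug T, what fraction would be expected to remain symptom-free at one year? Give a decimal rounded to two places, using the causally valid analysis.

0.42

Cholesterol satisfies the back-door criterion: it is not a descendant of the drug, and it blocks the spurious path from drug to outcome. Adjusting for it (i.e., using the within-cholesterol rates) gives the causal effect.
Standardising Drug T to the population cholesterol mix: 0.293·171/228 + 0.333·58/133 + 0.374·6/39 = 0.422.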